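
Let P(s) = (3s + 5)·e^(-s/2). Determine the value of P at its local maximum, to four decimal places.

5.0789

Differentiating with the product rule gives P'(s) = (-(3/2)s + 1/2)·e^(-s/2). Since e^(-s/2) > 0, the only critical point is s = 1/3.
P''(1/3) has the same sign as -3/2 < 0, so this is a local maximum.
P(1/3) = (6)·e^(-1/6) ≈ 5.0789.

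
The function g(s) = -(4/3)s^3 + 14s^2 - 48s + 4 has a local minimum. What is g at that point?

Critical points: g'(s) = -4s^2 + 28s - 48 vanishes at s = 3, 4.
Second-derivative test with g''(s) = -8s + 28: g''(3) = 4 > 0 ⇒ local minimum; g''(4) = -4 < 0 ⇒ local maximum.
Thus g has its local minimum at s = 3, with value -50.

-50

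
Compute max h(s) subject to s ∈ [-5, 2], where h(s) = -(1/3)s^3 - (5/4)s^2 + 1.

137/12

The derivative is -s^2 - (5/2)s, which vanishes at s = -5/2 and s = 0.
Candidates: h(-5) = 137/12, h(-5/2) = -77/48, h(0) = 1, h(2) = -20/3.
The maximum over the interval is 137/12, attained at s = -5.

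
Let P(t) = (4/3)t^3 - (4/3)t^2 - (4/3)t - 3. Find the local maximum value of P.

P'(t) = 4t^2 - (8/3)t - 4/3. Setting P'(t) = 0 gives t ∈ {-1/3, 1}.
Since P''(t) = 8t - 8/3, we get P''(-1/3) = -16/3 < 0 ⇒ local maximum; P''(1) = 16/3 > 0 ⇒ local minimum.
Thus P has its local maximum at t = -1/3, with value -223/81.

-223/81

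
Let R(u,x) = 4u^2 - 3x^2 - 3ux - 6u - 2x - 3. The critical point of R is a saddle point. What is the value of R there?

∂R/∂u = 8u - 3x - 6 = 0 and ∂R/∂x = -3u - 6x - 2 = 0, so (u, x) = (10/19, -34/57).
The Hessian has R_{uu} = 8, R_{xx} = -6, R_{ux} = -3, giving D = -57 < 0, so the point is a saddle point.
R(10/19, -34/57) = -227/57.

-227/57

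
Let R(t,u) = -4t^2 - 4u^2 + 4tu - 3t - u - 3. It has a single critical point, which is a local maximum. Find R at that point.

-23/12

∂R/∂t = -8t + 4u - 3 = 0 and ∂R/∂u = 4t - 8u - 1 = 0, so (t, u) = (-7/12, -5/12).
The Hessian has R_{tt} = -8, R_{uu} = -8, R_{tu} = 4, giving D = 48 > 0 with R_{tt} < 0, so the point is a local maximum.
R(-7/12, -5/12) = -23/12.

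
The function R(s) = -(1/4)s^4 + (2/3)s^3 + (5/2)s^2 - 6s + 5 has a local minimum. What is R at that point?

23/12

Critical points: R'(s) = -s^3 + 2s^2 + 5s - 6 vanishes at s = -2, 1, 3.
Second-derivative test with R''(s) = -3s^2 + 4s + 5: R''(-2) = -15 < 0 ⇒ local maximum; R''(1) = 6 > 0 ⇒ local minimum; R''(3) = -10 < 0 ⇒ local maximum.
Thus R has its local minimum at s = 1, with value 23/12.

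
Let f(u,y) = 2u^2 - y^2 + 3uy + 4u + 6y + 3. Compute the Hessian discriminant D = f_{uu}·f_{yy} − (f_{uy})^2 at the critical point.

-17

∂f/∂u = 4u + 3y + 4 = 0 and ∂f/∂y = 3u - 2y + 6 = 0, so (u, y) = (-26/17, 12/17).
The Hessian has f_{uu} = 4, f_{yy} = -2, f_{uy} = 3, giving D = -17 < 0, so the point is a saddle point.
D = (4)·(-2) − (3)^2 = -17.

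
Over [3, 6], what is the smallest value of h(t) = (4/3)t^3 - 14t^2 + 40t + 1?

53/3

Differentiating, h'(t) = 4t^2 - 28t + 40; whose only zero in [3, 6] is t = 5.
Candidates: h(3) = 31,  h(5) = 53/3,  h(6) = 25.
Hence the absolute minimum is 53/3 at t = 5.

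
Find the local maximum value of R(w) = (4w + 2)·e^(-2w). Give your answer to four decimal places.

2.0000

Differentiating with the product rule gives R'(w) = (-8w)·e^(-2w). Since e^(-2w) > 0, the only critical point is w = 0.
R''(0) has the same sign as -8 < 0, so this is a local maximum.
R(0) = (2)·e^(0) ≈ 2.0000.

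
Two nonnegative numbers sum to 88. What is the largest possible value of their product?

With x + y = 88, the product is P(x) = x(88 − x).
P'(x) = 88 − 2x = 0 gives x = 44; P'' = −2 < 0, so this is the maximum.
P = 44·44 = 1936.

1936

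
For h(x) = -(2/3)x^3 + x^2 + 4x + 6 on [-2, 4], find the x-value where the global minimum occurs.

4

The derivative is -2x^2 + 2x + 4, which vanishes at x = -1 and x = 2.
Candidates: h(-2) = 22/3; h(-1) = 11/3; h(2) = 38/3; h(4) = -14/3.
So the minimum is h(4) = -14/3.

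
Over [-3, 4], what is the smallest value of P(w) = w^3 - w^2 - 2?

-38

Differentiating, P'(w) = 3w^2 - 2w; which vanishes at w = 0 and w = 2/3.
Compare values at every candidate in [-3, 4]: P(-3) = -38, P(0) = -2, P(2/3) = -58/27, P(4) = 46.
So the minimum is P(-3) = -38.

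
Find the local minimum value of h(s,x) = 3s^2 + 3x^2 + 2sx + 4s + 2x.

-11/8

∂h/∂s = 6s + 2x + 4 = 0 and ∂h/∂x = 2s + 6x + 2 = 0, so (s, x) = (-5/8, -1/8).
The Hessian has h_{ss} = 6, h_{xx} = 6, h_{sx} = 2, giving D = 32 > 0 with h_{ss} > 0, so the point is a local minimum.
h(-5/8, -1/8) = -11/8.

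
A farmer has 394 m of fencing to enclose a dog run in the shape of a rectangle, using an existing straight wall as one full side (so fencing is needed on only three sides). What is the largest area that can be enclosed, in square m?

Let the sides perpendicular to the wall have length x and the parallel side y, so 2x + y = 394 and the area is A = xy = x(394 − 2x).
A'(x) = 394 − 4x = 0 gives x = 197/2, and A''(x) = −4 < 0 confirms a maximum.
Then y = 394 − 2·197/2 = 197 and A = 38809/2.

38809/2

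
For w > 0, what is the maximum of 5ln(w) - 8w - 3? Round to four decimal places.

f'(w) = 5/w − 8 = 0 gives w = 5/8.
f''(w) = -5/w², which is negative for w > 0, so this is a local maximum.
f(5/8) = 5·ln(5/8) - 5 - 3 ≈ -10.3500.

-10.3500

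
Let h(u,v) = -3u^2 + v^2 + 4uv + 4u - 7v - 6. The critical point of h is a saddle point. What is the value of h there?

∂h/∂u = -6u + 4v + 4 = 0 and ∂h/∂v = 4u + 2v - 7 = 0, so (u, v) = (9/7, 13/14).
The Hessian has h_{uu} = -6, h_{vv} = 2, h_{uv} = 4, giving D = -28 < 0, so the point is a saddle point.
h(9/7, 13/14) = -187/28.

-187/28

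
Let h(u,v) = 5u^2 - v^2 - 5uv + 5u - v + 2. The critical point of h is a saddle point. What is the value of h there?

∂h/∂u = 10u - 5v + 5 = 0 and ∂h/∂v = -5u - 2v - 1 = 0, so (u, v) = (-1/3, 1/3).
The Hessian has h_{uu} = 10, h_{vv} = -2, h_{uv} = -5, giving D = -45 < 0, so the point is a saddle point.
h(-1/3, 1/3) = 1.

1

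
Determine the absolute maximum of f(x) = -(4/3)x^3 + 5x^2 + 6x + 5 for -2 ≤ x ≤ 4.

32

Differentiating, f'(x) = -4x^2 + 10x + 6; which vanishes at x = -1/2 and x = 3.
Evaluating at the critical points and endpoints: f(-2) = 71/3; f(-1/2) = 41/12; f(3) = 32; f(4) = 71/3.
Hence the absolute maximum is 32 at x = 3.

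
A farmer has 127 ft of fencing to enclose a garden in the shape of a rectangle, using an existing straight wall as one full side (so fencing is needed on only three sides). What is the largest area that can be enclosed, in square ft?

Let the sides perpendicular to the wall have length x and the parallel side y, so 2x + y = 127 and the area is A = xy = x(127 − 2x).
A'(x) = 127 − 4x = 0 gives x = 127/4, and A''(x) = −4 < 0 confirms a maximum.
Then y = 127 − 2·127/4 = 127/2 and A = 16129/8.

16129/8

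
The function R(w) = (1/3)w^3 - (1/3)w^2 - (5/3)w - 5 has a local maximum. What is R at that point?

-4

R'(w) = w^2 - (2/3)w - 5/3. Setting R'(w) = 0 gives w ∈ {-1, 5/3}.
R''(w) = 2w - 2/3. R''(-1) = -8/3 < 0 ⇒ local maximum; R''(5/3) = 8/3 > 0 ⇒ local minimum.
Thus R has its local maximum at w = -1, with value -4.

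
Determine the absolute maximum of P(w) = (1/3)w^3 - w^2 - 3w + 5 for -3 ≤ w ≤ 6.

23

The derivative is w^2 - 2w - 3, which vanishes at w = -1 and w = 3.
Evaluating at the critical points and endpoints: P(-3) = -4, P(-1) = 20/3, P(3) = -4, P(6) = 23.
The maximum over the interval is 23, attained at w = 6.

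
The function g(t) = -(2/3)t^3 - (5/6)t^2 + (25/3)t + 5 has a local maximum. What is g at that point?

g'(t) = -2t^2 - (5/3)t + 25/3 = 0 at t = -5/2, 5/3.
Second-derivative test with g''(t) = -4t - 5/3: g''(-5/2) = 25/3 > 0 ⇒ local minimum; g''(5/3) = -25/3 < 0 ⇒ local maximum.
Thus g has its local maximum at t = 5/3, with value 2185/162.

2185/162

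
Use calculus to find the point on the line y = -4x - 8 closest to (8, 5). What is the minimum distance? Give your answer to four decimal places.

10.9141

Minimize D(x)^2 = (x - 8)^2 + (-4x - 13)^2.
d/dx[D^2] = 2(x - 8) + 2·(-4)·(-4x - 13) = 0 ⇒ x = -44/17.
Then y = 40/17 and the distance is √(2025/17) ≈ 10.9141.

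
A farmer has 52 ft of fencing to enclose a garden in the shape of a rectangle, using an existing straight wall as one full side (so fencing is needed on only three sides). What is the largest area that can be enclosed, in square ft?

Let the sides perpendicular to the wall have length x and the parallel side y, so 2x + y = 52 and the area is A = xy = x(52 − 2x).
A'(x) = 52 − 4x = 0 gives x = 13, and A''(x) = −4 < 0 confirms a maximum.
Then y = 52 − 2·13 = 26 and A = 338.

338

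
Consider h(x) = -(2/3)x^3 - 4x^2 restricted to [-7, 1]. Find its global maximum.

Differentiating, h'(x) = -2x^2 - 8x; which vanishes at x = -4 and x = 0.
Candidates: h(-7) = 98/3,  h(-4) = -64/3,  h(0) = 0,  h(1) = -14/3.
Hence the absolute maximum is 98/3 at x = -7.

98/3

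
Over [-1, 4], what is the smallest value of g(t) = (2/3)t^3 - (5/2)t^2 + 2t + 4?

g'(t) = 2t^2 - 5t + 2, which vanishes at t = 1/2 and t = 2.
Compare values at every candidate in [-1, 4]: g(-1) = -7/6,  g(1/2) = 107/24,  g(2) = 10/3,  g(4) = 44/3.
So the minimum is g(-1) = -7/6.

-7/6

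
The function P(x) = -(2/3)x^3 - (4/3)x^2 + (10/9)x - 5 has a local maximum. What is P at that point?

P'(x) = -2x^2 - (8/3)x + 10/9. Setting P'(x) = 0 gives x ∈ {-5/3, 1/3}.
P''(x) = -4x - 8/3. P''(-5/3) = 4 > 0 ⇒ local minimum; P''(1/3) = -4 < 0 ⇒ local maximum.
The local maximum is P(1/3) = -389/81.

-389/81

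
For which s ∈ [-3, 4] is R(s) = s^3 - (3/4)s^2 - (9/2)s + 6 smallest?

-3

R'(s) = 3s^2 - (3/2)s - 9/2, which vanishes at s = -1 and s = 3/2.
Compare values at every candidate in [-3, 4]: R(-3) = -57/4; R(-1) = 35/4; R(3/2) = 15/16; R(4) = 40.
The minimum over the interval is -57/4, attained at s = -3.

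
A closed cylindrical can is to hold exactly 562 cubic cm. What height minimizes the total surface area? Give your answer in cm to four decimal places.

8.9444

With radius r and height h, πr²h = 562 so h = 562/(πr²), and S(r) = 2πr² + 2πrh = 2πr² + 2·562/r.
S'(r) = 4πr − 2·562/r² = 0 ⇒ r³ = 562/(2π), so r ≈ 4.4722 and h = 2r ≈ 8.9444.
S''(r) = 4π + 4·562/r³ > 0, so this is the minimum; S ≈ 376.9977.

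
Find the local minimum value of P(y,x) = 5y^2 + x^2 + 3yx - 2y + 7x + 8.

∂P/∂y = 10y + 3x - 2 = 0 and ∂P/∂x = 3y + 2x + 7 = 0, so (y, x) = (25/11, -76/11).
The Hessian has P_{yy} = 10, P_{xx} = 2, P_{yx} = 3, giving D = 11 > 0 with P_{yy} > 0, so the point is a local minimum.
P(25/11, -76/11) = -203/11.

-203/11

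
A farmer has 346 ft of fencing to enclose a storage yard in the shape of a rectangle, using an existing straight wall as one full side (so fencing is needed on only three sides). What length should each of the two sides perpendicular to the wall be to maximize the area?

173/2

Let the sides perpendicular to the wall have length x and the parallel side y, so 2x + y = 346 and the area is A = xy = x(346 − 2x).
A'(x) = 346 − 4x = 0 gives x = 173/2, and A''(x) = −4 < 0 confirms a maximum.
Then y = 346 − 2·173/2 = 173 and A = 29929/2.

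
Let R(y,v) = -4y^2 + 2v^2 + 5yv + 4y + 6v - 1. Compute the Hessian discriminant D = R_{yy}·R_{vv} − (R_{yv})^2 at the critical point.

∂R/∂y = -8y + 5v + 4 = 0 and ∂R/∂v = 5y + 4v + 6 = 0, so (y, v) = (-14/57, -68/57).
The Hessian has R_{yy} = -8, R_{vv} = 4, R_{yv} = 5, giving D = -57 < 0, so the point is a saddle point.
D = (-8)·(4) − (5)^2 = -57.

-57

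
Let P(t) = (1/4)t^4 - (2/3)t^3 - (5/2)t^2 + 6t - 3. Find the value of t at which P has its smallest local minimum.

-2

P'(t) = t^3 - 2t^2 - 5t + 6 = 0 at t = -2, 1, 3.
Since P''(t) = 3t^2 - 4t - 5, we get P''(-2) = 15 > 0 ⇒ local minimum; P''(1) = -6 < 0 ⇒ local maximum; P''(3) = 10 > 0 ⇒ local minimum.
The smallest local minimum is P(-2) = -47/3.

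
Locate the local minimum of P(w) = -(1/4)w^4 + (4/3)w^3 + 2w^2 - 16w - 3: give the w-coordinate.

Critical points: P'(w) = -w^3 + 4w^2 + 4w - 16 vanishes at w = -2, 2, 4.
P''(w) = -3w^2 + 8w + 4. P''(-2) = -24 < 0 ⇒ local maximum; P''(2) = 8 > 0 ⇒ local minimum; P''(4) = -12 < 0 ⇒ local maximum.
So the local minimum value is P(2) = -61/3.

2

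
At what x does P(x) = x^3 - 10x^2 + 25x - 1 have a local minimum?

5

Critical points: P'(x) = 3x^2 - 20x + 25 vanishes at x = 5/3, 5.
Since P''(x) = 6x - 20, we get P''(5/3) = -10 < 0 ⇒ local maximum; P''(5) = 10 > 0 ⇒ local minimum.
So the local minimum value is P(5) = -1.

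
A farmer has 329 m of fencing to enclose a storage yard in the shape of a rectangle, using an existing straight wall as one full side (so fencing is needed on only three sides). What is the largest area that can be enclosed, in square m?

Let the sides perpendicular to the wall have length x and the parallel side y, so 2x + y = 329 and the area is A = xy = x(329 − 2x).
A'(x) = 329 − 4x = 0 gives x = 329/4, and A''(x) = −4 < 0 confirms a maximum.
Then y = 329 − 2·329/4 = 329/2 and A = 108241/8.

108241/8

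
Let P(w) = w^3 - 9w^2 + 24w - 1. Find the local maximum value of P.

P'(w) = 3w^2 - 18w + 24. Setting P'(w) = 0 gives w ∈ {2, 4}.
P''(w) = 6w - 18. P''(2) = -6 < 0 ⇒ local maximum; P''(4) = 6 > 0 ⇒ local minimum.
The local maximum is P(2) = 19.

19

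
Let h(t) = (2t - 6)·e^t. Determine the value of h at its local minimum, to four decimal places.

h'(t) = 2·e^t + (2t - 6)·1·e^t = (2t - 4)·e^t. Since e^t > 0, the only critical point is t = 2.
h''(2) has the same sign as 2 > 0, so this is a local minimum.
h(2) = (-2)·e^(2) ≈ -14.7781.

-14.7781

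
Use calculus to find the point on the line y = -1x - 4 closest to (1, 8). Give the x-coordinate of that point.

Minimize D(x)^2 = (x - 1)^2 + (-x - 12)^2.
d/dx[D^2] = 2(x - 1) + 2·(-1)·(-x - 12) = 0 ⇒ x = -11/2.
Then y = 3/2 and the distance is √(169/2) ≈ 9.1924.

-11/2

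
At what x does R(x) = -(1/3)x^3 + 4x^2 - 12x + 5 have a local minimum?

2

R'(x) = -x^2 + 8x - 12 = 0 at x = 2, 6.
Second-derivative test with R''(x) = -2x + 8: R''(2) = 4 > 0 ⇒ local minimum; R''(6) = -4 < 0 ⇒ local maximum.
The local minimum is R(2) = -17/3.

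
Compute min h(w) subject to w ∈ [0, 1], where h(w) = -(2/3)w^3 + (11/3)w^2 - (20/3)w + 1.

h'(w) = -2w^2 + (22/3)w - 20/3, which has no zeros in [0, 1].
Candidates: h(0) = 1; h(1) = -8/3.
The minimum over the interval is -8/3, attained at w = 1.

-8/3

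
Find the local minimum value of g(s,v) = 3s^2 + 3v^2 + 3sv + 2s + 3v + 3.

∂g/∂s = 6s + 3v + 2 = 0 and ∂g/∂v = 3s + 6v + 3 = 0, so (s, v) = (-1/9, -4/9).
The Hessian has g_{ss} = 6, g_{vv} = 6, g_{sv} = 3, giving D = 27 > 0 with g_{ss} > 0, so the point is a local minimum.
g(-1/9, -4/9) = 20/9.

20/9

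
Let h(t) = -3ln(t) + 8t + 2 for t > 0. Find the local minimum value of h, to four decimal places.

h'(t) = -3/t + 8 = 0 gives t = 3/8.
h''(t) = 3/t², which is positive for t > 0, so this is a local minimum.
h(3/8) = -3·ln(3/8) + 3 + 2 ≈ 7.9425.

7.9425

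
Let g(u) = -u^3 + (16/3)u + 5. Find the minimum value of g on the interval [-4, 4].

The derivative is -3u^2 + 16/3, which vanishes at u = -4/3 and u = 4/3.
Evaluating at the critical points and endpoints: g(-4) = 143/3; g(-4/3) = 7/27; g(4/3) = 263/27; g(4) = -113/3.
The minimum over the interval is -113/3, attained at u = 4.

-113/3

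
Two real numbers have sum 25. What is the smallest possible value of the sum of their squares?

625/2

With a + b = 25, a^2 + b^2 = a^2 + (25 − a)^2.
The derivative 2a − 2(25 − a) = 4a − 50 vanishes at a = 25/2; second derivative 4 > 0, a minimum.
The minimum is 2·(25/2)^2 = 625/2.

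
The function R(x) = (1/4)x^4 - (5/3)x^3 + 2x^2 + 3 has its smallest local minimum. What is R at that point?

Critical points: R'(x) = x^3 - 5x^2 + 4x vanishes at x = 0, 1, 4.
Since R''(x) = 3x^2 - 10x + 4, we get R''(0) = 4 > 0 ⇒ local minimum; R''(1) = -3 < 0 ⇒ local maximum; R''(4) = 12 > 0 ⇒ local minimum.
So the smallest local minimum value is R(4) = -23/3.

-23/3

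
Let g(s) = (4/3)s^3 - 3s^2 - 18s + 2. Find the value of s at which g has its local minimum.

3

g'(s) = 4s^2 - 6s - 18 = 0 at s = -3/2, 3.
Since g''(s) = 8s - 6, we get g''(-3/2) = -18 < 0 ⇒ local maximum; g''(3) = 18 > 0 ⇒ local minimum.
Thus g has its local minimum at s = 3, with value -43.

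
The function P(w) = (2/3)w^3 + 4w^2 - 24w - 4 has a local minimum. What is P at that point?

P'(w) = 2w^2 + 8w - 24. Setting P'(w) = 0 gives w ∈ {-6, 2}.
P''(w) = 4w + 8. P''(-6) = -16 < 0 ⇒ local maximum; P''(2) = 16 > 0 ⇒ local minimum.
So the local minimum value is P(2) = -92/3.

-92/3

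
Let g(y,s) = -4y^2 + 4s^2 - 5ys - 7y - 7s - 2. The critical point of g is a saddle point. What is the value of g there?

67/89

∂g/∂y = -8y - 5s - 7 = 0 and ∂g/∂s = -5y + 8s - 7 = 0, so (y, s) = (-91/89, 21/89).
The Hessian has g_{yy} = -8, g_{ss} = 8, g_{ys} = -5, giving D = -89 < 0, so the point is a saddle point.
g(-91/89, 21/89) = 67/89.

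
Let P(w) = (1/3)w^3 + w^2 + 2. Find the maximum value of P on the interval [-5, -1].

10/3

P'(w) = w^2 + 2w, whose only zero in [-5, -1] is w = -2.
Compare values at every candidate in [-5, -1]: P(-5) = -44/3,  P(-2) = 10/3,  P(-1) = 8/3.
Hence the absolute maximum is 10/3 at w = -2.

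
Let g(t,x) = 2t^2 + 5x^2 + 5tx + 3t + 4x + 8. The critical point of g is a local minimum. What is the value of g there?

∂g/∂t = 4t + 5x + 3 = 0 and ∂g/∂x = 5t + 10x + 4 = 0, so (t, x) = (-2/3, -1/15).
The Hessian has g_{tt} = 4, g_{xx} = 10, g_{tx} = 5, giving D = 15 > 0 with g_{tt} > 0, so the point is a local minimum.
g(-2/3, -1/15) = 103/15.

103/15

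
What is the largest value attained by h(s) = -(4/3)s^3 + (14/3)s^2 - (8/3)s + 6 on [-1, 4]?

44/3

The derivative is -4s^2 + (28/3)s - 8/3, which vanishes at s = 1/3 and s = 2.
Evaluating at the critical points and endpoints: h(-1) = 44/3,  h(1/3) = 452/81,  h(2) = 26/3,  h(4) = -46/3.
The maximum over the interval is 44/3, attained at s = -1.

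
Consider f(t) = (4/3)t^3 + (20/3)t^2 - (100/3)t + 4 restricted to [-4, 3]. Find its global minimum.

-2176/81

The derivative is 4t^2 + (40/3)t - 100/3, whose only zero in [-4, 3] is t = 5/3.
Candidates: f(-4) = 476/3, f(5/3) = -2176/81, f(3) = 0.
So the minimum is f(5/3) = -2176/81.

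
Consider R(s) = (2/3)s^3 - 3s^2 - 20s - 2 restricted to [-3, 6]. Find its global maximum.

Differentiating, R'(s) = 2s^2 - 6s - 20; which vanishes at s = -2 and s = 5.
Evaluating at the critical points and endpoints: R(-3) = 13,  R(-2) = 62/3,  R(5) = -281/3,  R(6) = -86.
Hence the absolute maximum is 62/3 at s = -2.

62/3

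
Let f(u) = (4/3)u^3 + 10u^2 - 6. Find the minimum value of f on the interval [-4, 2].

The derivative is 4u^2 + 20u, whose only zero in [-4, 2] is u = 0.
Compare values at every candidate in [-4, 2]: f(-4) = 206/3,  f(0) = -6,  f(2) = 134/3.
Hence the absolute minimum is -6 at u = 0.

-6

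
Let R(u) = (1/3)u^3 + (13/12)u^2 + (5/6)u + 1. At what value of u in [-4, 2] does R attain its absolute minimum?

Differentiating, R'(u) = u^2 + (13/6)u + 5/6; which vanishes at u = -5/3 and u = -1/2.
Compare values at every candidate in [-4, 2]: R(-4) = -19/3,  R(-5/3) = 349/324,  R(-1/2) = 13/16,  R(2) = 29/3.
So the minimum is R(-4) = -19/3.

-4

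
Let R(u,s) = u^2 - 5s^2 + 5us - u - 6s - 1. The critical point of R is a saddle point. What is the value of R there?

∂R/∂u = 2u + 5s - 1 = 0 and ∂R/∂s = 5u - 10s - 6 = 0, so (u, s) = (8/9, -7/45).
The Hessian has R_{uu} = 2, R_{ss} = -10, R_{us} = 5, giving D = -45 < 0, so the point is a saddle point.
R(8/9, -7/45) = -44/45.

-44/45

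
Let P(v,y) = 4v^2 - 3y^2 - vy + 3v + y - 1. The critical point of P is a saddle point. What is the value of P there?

∂P/∂v = 8v - y + 3 = 0 and ∂P/∂y = -v - 6y + 1 = 0, so (v, y) = (-17/49, 11/49).
The Hessian has P_{vv} = 8, P_{yy} = -6, P_{vy} = -1, giving D = -49 < 0, so the point is a saddle point.
P(-17/49, 11/49) = -69/49.

-69/49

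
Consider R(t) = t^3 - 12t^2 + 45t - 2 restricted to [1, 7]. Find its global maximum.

68

Differentiating, R'(t) = 3t^2 - 24t + 45; which vanishes at t = 3 and t = 5.
Compare values at every candidate in [1, 7]: R(1) = 32, R(3) = 52, R(5) = 48, R(7) = 68.
So the maximum is R(7) = 68.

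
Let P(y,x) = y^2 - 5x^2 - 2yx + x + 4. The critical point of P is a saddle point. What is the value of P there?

∂P/∂y = 2y - 2x = 0 and ∂P/∂x = -2y - 10x + 1 = 0, so (y, x) = (1/12, 1/12).
The Hessian has P_{yy} = 2, P_{xx} = -10, P_{yx} = -2, giving D = -24 < 0, so the point is a saddle point.
P(1/12, 1/12) = 97/24.

97/24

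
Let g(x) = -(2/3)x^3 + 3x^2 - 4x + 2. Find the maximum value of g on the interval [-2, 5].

The derivative is -2x^2 + 6x - 4, which vanishes at x = 1 and x = 2.
Compare values at every candidate in [-2, 5]: g(-2) = 82/3; g(1) = 1/3; g(2) = 2/3; g(5) = -79/3.
So the maximum is g(-2) = 82/3.

82/3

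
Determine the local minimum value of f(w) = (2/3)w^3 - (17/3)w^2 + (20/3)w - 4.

-29

f'(w) = 2w^2 - (34/3)w + 20/3. Setting f'(w) = 0 gives w ∈ {2/3, 5}.
Since f''(w) = 4w - 34/3, we get f''(2/3) = -26/3 < 0 ⇒ local maximum; f''(5) = 26/3 > 0 ⇒ local minimum.
Thus f has its local minimum at w = 5, with value -29.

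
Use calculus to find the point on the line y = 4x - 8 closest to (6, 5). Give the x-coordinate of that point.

58/17

Minimize D(x)^2 = (x - 6)^2 + (4x - 13)^2.
d/dx[D^2] = 2(x - 6) + 2·4·(4x - 13) = 0 ⇒ x = 58/17.
Then y = 96/17 and the distance is √(121/17) ≈ 2.6679.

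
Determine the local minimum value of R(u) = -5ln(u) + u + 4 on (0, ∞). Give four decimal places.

0.9528

R'(u) = -5/u + 1 = 0 gives u = 5.
R''(u) = 5/u², which is positive for u > 0, so this is a local minimum.
R(5) = -5·ln(5) + 5 + 4 ≈ 0.9528.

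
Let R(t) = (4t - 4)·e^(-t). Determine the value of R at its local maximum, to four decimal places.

0.5413

Differentiating with the product rule gives R'(t) = (-4t + 8)·e^(-t). Since e^(-t) > 0, the only critical point is t = 2.
R''(2) has the same sign as -4 < 0, so this is a local maximum.
R(2) = (4)·e^(-2) ≈ 0.5413.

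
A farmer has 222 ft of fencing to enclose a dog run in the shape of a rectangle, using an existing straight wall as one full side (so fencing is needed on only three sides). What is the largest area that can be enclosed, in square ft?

Let the sides perpendicular to the wall have length x and the parallel side y, so 2x + y = 222 and the area is A = xy = x(222 − 2x).
A'(x) = 222 − 4x = 0 gives x = 111/2, and A''(x) = −4 < 0 confirms a maximum.
Then y = 222 − 2·111/2 = 111 and A = 12321/2.

12321/2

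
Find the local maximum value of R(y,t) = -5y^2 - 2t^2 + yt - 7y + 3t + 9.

473/39

∂R/∂y = -10y + t - 7 = 0 and ∂R/∂t = y - 4t + 3 = 0, so (y, t) = (-25/39, 23/39).
The Hessian has R_{yy} = -10, R_{tt} = -4, R_{yt} = 1, giving D = 39 > 0 with R_{yy} < 0, so the point is a local maximum.
R(-25/39, 23/39) = 473/39.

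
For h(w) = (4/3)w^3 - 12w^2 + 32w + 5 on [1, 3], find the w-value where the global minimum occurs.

Differentiating, h'(w) = 4w^2 - 24w + 32; whose only zero in [1, 3] is w = 2.
Compare values at every candidate in [1, 3]: h(1) = 79/3; h(2) = 95/3; h(3) = 29.
The minimum over the interval is 79/3, attained at w = 1.

1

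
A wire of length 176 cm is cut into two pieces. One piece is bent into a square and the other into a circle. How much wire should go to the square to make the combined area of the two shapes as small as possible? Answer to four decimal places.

Let x be the length used for the square. Square side x/4; circle radius (176−x)/(2π).
A(x) = (x/4)² + π·((176−x)/(2π))² = x²/16 + (176−x)²/(4π) for 0 ≤ x ≤ 176. A'(x) = x/8 − (176−x)/(2π) = 0 gives x = 4·176/(π+4) ≈ 98.5775.
A'' = 1/8 + 1/(2π) > 0, so this gives the minimum combined area; x ≈ 98.5775 cm to the square.

98.5775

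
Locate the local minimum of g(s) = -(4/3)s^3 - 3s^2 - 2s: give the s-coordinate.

-1

g'(s) = -4s^2 - 6s - 2 = 0 at s = -1, -1/2.
g''(s) = -8s - 6. g''(-1) = 2 > 0 ⇒ local minimum; g''(-1/2) = -2 < 0 ⇒ local maximum.
So the local minimum value is g(-1) = 1/3.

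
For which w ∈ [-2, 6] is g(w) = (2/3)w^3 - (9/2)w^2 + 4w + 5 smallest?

-2

Differentiating, g'(w) = 2w^2 - 9w + 4; which vanishes at w = 1/2 and w = 4.
Candidates: g(-2) = -79/3,  g(1/2) = 143/24,  g(4) = -25/3,  g(6) = 11.
So the minimum is g(-2) = -79/3.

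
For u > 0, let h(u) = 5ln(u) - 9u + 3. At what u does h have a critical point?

5/9

h'(u) = 5/u − 9 = 0 gives u = 5/9.
h''(u) = -5/u², which is negative for u > 0, so this is a local maximum.
h(5/9) = 5·ln(5/9) - 5 + 3 ≈ -4.9389.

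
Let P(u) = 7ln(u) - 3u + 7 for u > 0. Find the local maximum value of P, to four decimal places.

5.9311

P'(u) = 7/u − 3 = 0 gives u = 7/3.
P''(u) = -7/u², which is negative for u > 0, so this is a local maximum.
P(7/3) = 7·ln(7/3) - 7 + 7 ≈ 5.9311.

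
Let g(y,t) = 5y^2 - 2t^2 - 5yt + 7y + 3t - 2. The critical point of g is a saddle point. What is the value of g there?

-6/5

∂g/∂y = 10y - 5t + 7 = 0 and ∂g/∂t = -5y - 4t + 3 = 0, so (y, t) = (-1/5, 1).
The Hessian has g_{yy} = 10, g_{tt} = -4, g_{yt} = -5, giving D = -65 < 0, so the point is a saddle point.
g(-1/5, 1) = -6/5.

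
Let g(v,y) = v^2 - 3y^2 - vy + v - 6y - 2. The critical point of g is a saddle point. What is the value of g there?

1/13

∂g/∂v = 2v - y + 1 = 0 and ∂g/∂y = -v - 6y - 6 = 0, so (v, y) = (-12/13, -11/13).
The Hessian has g_{vv} = 2, g_{yy} = -6, g_{vy} = -1, giving D = -13 < 0, so the point is a saddle point.
g(-12/13, -11/13) = 1/13.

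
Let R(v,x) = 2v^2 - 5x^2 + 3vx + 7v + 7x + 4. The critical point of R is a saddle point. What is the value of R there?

∂R/∂v = 4v + 3x + 7 = 0 and ∂R/∂x = 3v - 10x + 7 = 0, so (v, x) = (-13/7, 1/7).
The Hessian has R_{vv} = 4, R_{xx} = -10, R_{vx} = 3, giving D = -49 < 0, so the point is a saddle point.
R(-13/7, 1/7) = -2.

-2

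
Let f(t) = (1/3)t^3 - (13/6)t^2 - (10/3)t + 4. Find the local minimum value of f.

-151/6

Critical points: f'(t) = t^2 - (13/3)t - 10/3 vanishes at t = -2/3, 5.
f''(t) = 2t - 13/3. f''(-2/3) = -17/3 < 0 ⇒ local maximum; f''(5) = 17/3 > 0 ⇒ local minimum.
So the local minimum value is f(5) = -151/6.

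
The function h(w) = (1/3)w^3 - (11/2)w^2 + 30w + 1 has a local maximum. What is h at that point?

Critical points: h'(w) = w^2 - 11w + 30 vanishes at w = 5, 6.
h''(w) = 2w - 11. h''(5) = -1 < 0 ⇒ local maximum; h''(6) = 1 > 0 ⇒ local minimum.
Thus h has its local maximum at w = 5, with value 331/6.

331/6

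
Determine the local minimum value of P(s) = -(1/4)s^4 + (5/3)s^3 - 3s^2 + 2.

P'(s) = -s^3 + 5s^2 - 6s = 0 at s = 0, 2, 3.
P''(s) = -3s^2 + 10s - 6. P''(0) = -6 < 0 ⇒ local maximum; P''(2) = 2 > 0 ⇒ local minimum; P''(3) = -3 < 0 ⇒ local maximum.
The local minimum is P(2) = -2/3.

-2/3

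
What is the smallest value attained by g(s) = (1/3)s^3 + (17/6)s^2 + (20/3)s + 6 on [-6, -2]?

-4

Differentiating, g'(s) = s^2 + (17/3)s + 20/3; whose only zero in [-6, -2] is s = -4.
Compare values at every candidate in [-6, -2]: g(-6) = -4, g(-4) = 10/3, g(-2) = 4/3.
The minimum over the interval is -4, attained at s = -6.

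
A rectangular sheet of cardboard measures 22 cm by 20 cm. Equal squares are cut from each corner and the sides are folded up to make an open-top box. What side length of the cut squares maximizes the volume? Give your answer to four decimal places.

With cut size x, the volume is V(x) = x(22 − 2x)(20 − 2x) for 0 < x < 10.
V'(x) = 12x^2 − 168x + 440. Setting V'(x) = 0 gives x ≈ 3.4881 (the root in (0, 10)).
V''(x) = 24x − 168 is negative there, so this is the maximum; V ≈ 682.5059.

3.4881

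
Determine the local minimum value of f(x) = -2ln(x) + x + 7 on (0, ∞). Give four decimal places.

f'(x) = -2/x + 1 = 0 gives x = 2.
f''(x) = 2/x², which is positive for x > 0, so this is a local minimum.
f(2) = -2·ln(2) + 2 + 7 ≈ 7.6137.

7.6137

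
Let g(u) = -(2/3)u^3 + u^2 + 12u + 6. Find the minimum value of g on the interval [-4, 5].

-26/3

The derivative is -2u^2 + 2u + 12, which vanishes at u = -2 and u = 3.
Compare values at every candidate in [-4, 5]: g(-4) = 50/3, g(-2) = -26/3, g(3) = 33, g(5) = 23/3.
The minimum over the interval is -26/3, attained at u = -2.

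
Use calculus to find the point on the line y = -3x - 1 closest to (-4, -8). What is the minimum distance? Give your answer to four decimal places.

Minimize D(x)^2 = (x + 4)^2 + (-3x + 7)^2.
d/dx[D^2] = 2(x + 4) + 2·(-3)·(-3x + 7) = 0 ⇒ x = 17/10.
Then y = -61/10 and the distance is √(361/10) ≈ 6.0083.

6.0083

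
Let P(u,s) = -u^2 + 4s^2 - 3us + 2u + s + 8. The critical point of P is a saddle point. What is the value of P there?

∂P/∂u = -2u - 3s + 2 = 0 and ∂P/∂s = -3u + 8s + 1 = 0, so (u, s) = (19/25, 4/25).
The Hessian has P_{uu} = -2, P_{ss} = 8, P_{us} = -3, giving D = -25 < 0, so the point is a saddle point.
P(19/25, 4/25) = 221/25.

221/25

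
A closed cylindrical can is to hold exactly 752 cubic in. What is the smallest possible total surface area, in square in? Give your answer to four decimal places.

With radius r and height h, πr²h = 752 so h = 752/(πr²), and S(r) = 2πr² + 2πrh = 2πr² + 2·752/r.
S'(r) = 4πr − 2·752/r² = 0 ⇒ r³ = 752/(2π), so r ≈ 4.9281 and h = 2r ≈ 9.8562.
S''(r) = 4π + 4·752/r³ > 0, so this is the minimum; S ≈ 457.7831.

457.7831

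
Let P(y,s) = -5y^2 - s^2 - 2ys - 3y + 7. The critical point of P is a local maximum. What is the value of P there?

121/16

∂P/∂y = -10y - 2s - 3 = 0 and ∂P/∂s = -2y - 2s = 0, so (y, s) = (-3/8, 3/8).
The Hessian has P_{yy} = -10, P_{ss} = -2, P_{ys} = -2, giving D = 16 > 0 with P_{yy} < 0, so the point is a local maximum.
P(-3/8, 3/8) = 121/16.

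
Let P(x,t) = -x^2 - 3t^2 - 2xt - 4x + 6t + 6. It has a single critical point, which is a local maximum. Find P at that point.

45/2

∂P/∂x = -2x - 2t - 4 = 0 and ∂P/∂t = -2x - 6t + 6 = 0, so (x, t) = (-9/2, 5/2).
The Hessian has P_{xx} = -2, P_{tt} = -6, P_{xt} = -2, giving D = 8 > 0 with P_{xx} < 0, so the point is a local maximum.
P(-9/2, 5/2) = 45/2.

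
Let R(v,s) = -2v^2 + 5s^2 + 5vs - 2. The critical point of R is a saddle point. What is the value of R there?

∂R/∂v = -4v + 5s = 0 and ∂R/∂s = 5v + 10s = 0, so (v, s) = (0, 0).
The Hessian has R_{vv} = -4, R_{ss} = 10, R_{vs} = 5, giving D = -65 < 0, so the point is a saddle point.
R(0, 0) = -2.

-2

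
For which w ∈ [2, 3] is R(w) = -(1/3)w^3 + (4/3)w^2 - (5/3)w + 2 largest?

R'(w) = -w^2 + (8/3)w - 5/3, which has no zeros in [2, 3].
Candidates: R(2) = 4/3, R(3) = 0.
Hence the absolute maximum is 4/3 at w = 2.

2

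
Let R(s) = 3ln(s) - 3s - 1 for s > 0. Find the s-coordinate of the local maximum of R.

1

R'(s) = 3/s − 3 = 0 gives s = 1.
R''(s) = -3/s², which is negative for s > 0, so this is a local maximum.
R(1) = 3·ln(1) - 3 - 1 ≈ -4.0000.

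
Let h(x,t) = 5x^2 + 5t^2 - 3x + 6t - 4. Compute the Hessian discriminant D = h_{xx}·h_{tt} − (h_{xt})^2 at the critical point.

∂h/∂x = 10x - 3 = 0 and ∂h/∂t = 10t + 6 = 0, so (x, t) = (3/10, -3/5).
The Hessian has h_{xx} = 10, h_{tt} = 10, h_{xt} = 0, giving D = 100 > 0 with h_{xx} > 0, so the point is a local minimum.
D = (10)·(10) − (0)^2 = 100.

100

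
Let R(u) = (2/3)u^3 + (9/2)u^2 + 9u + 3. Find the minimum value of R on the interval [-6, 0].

Differentiating, R'(u) = 2u^2 + 9u + 9; which vanishes at u = -3 and u = -3/2.
Candidates: R(-6) = -33,  R(-3) = -3/2,  R(-3/2) = -21/8,  R(0) = 3.
The minimum over the interval is -33, attained at u = -6.

-33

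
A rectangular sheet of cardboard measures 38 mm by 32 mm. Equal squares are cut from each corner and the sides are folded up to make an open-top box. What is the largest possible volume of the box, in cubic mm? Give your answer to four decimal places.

With cut size x, the volume is V(x) = x(38 − 2x)(32 − 2x) for 0 < x < 16.
V'(x) = 12x^2 − 280x + 1216. Setting V'(x) = 0 gives x ≈ 5.7694 (the root in (0, 16)).
V''(x) = 24x − 280 is negative there, so this is the maximum; V ≈ 3123.7142.

3123.7142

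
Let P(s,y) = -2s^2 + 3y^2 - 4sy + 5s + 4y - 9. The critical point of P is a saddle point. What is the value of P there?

-237/40

∂P/∂s = -4s - 4y + 5 = 0 and ∂P/∂y = -4s + 6y + 4 = 0, so (s, y) = (23/20, 1/10).
The Hessian has P_{ss} = -4, P_{yy} = 6, P_{sy} = -4, giving D = -40 < 0, so the point is a saddle point.
P(23/20, 1/10) = -237/40.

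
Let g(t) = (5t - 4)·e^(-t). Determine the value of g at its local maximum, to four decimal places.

g'(t) = 5·e^(-t) + (5t - 4)·(-1)·e^(-t) = (-5t + 9)·e^(-t). Since e^(-t) > 0, the only critical point is t = 9/5.
g''(9/5) has the same sign as -5 < 0, so this is a local maximum.
g(9/5) = (5)·e^(-9/5) ≈ 0.8265.

0.8265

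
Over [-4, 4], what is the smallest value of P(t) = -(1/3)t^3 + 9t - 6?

P'(t) = -t^2 + 9, which vanishes at t = -3 and t = 3.
Compare values at every candidate in [-4, 4]: P(-4) = -62/3, P(-3) = -24, P(3) = 12, P(4) = 26/3.
The minimum over the interval is -24, attained at t = -3.

-24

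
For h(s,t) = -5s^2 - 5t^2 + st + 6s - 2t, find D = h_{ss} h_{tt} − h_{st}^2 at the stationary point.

∂h/∂s = -10s + t + 6 = 0 and ∂h/∂t = s - 10t - 2 = 0, so (s, t) = (58/99, -14/99).
The Hessian has h_{ss} = -10, h_{tt} = -10, h_{st} = 1, giving D = 99 > 0 with h_{ss} < 0, so the point is a local maximum.
D = (-10)·(-10) − (1)^2 = 99.

99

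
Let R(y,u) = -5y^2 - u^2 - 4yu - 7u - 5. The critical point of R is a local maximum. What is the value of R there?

∂R/∂y = -10y - 4u = 0 and ∂R/∂u = -4y - 2u - 7 = 0, so (y, u) = (7, -35/2).
The Hessian has R_{yy} = -10, R_{uu} = -2, R_{yu} = -4, giving D = 4 > 0 with R_{yy} < 0, so the point is a local maximum.
R(7, -35/2) = 225/4.

225/4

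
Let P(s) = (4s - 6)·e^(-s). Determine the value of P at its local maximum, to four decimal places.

Differentiating with the product rule gives P'(s) = (-4s + 10)·e^(-s). Since e^(-s) > 0, the only critical point is s = 5/2.
P''(5/2) has the same sign as -4 < 0, so this is a local maximum.
P(5/2) = (4)·e^(-5/2) ≈ 0.3283.

0.3283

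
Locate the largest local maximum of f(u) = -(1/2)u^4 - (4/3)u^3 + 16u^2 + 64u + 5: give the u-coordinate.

4

Critical points: f'(u) = -2u^3 - 4u^2 + 32u + 64 vanishes at u = -4, -2, 4.
Since f''(u) = -6u^2 - 8u + 32, we get f''(-4) = -32 < 0 ⇒ local maximum; f''(-2) = 24 > 0 ⇒ local minimum; f''(4) = -96 < 0 ⇒ local maximum.
The largest local maximum is f(4) = 911/3.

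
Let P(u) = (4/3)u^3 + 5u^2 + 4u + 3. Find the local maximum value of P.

P'(u) = 4u^2 + 10u + 4 = 0 at u = -2, -1/2.
Second-derivative test with P''(u) = 8u + 10: P''(-2) = -6 < 0 ⇒ local maximum; P''(-1/2) = 6 > 0 ⇒ local minimum.
So the local maximum value is P(-2) = 13/3.

13/3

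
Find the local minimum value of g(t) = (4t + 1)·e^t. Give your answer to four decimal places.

By the product rule, g'(t) = (4t + 5)·e^t. Since e^t > 0, the only critical point is t = -5/4.
g''(-5/4) has the same sign as 4 > 0, so this is a local minimum.
g(-5/4) = (-4)·e^(-5/4) ≈ -1.1460.

-1.1460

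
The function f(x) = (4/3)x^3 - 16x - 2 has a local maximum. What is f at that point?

58/3

Critical points: f'(x) = 4x^2 - 16 vanishes at x = -2, 2.
Second-derivative test with f''(x) = 8x: f''(-2) = -16 < 0 ⇒ local maximum; f''(2) = 16 > 0 ⇒ local minimum.
Thus f has its local maximum at x = -2, with value 58/3.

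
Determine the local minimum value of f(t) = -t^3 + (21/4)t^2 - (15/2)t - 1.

f'(t) = -3t^2 + (21/2)t - 15/2. Setting f'(t) = 0 gives t ∈ {1, 5/2}.
Since f''(t) = -6t + 21/2, we get f''(1) = 9/2 > 0 ⇒ local minimum; f''(5/2) = -9/2 < 0 ⇒ local maximum.
So the local minimum value is f(1) = -17/4.

-17/4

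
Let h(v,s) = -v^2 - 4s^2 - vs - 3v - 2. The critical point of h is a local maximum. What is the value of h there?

2/5

∂h/∂v = -2v - s - 3 = 0 and ∂h/∂s = -v - 8s = 0, so (v, s) = (-8/5, 1/5).
The Hessian has h_{vv} = -2, h_{ss} = -8, h_{vs} = -1, giving D = 15 > 0 with h_{vv} < 0, so the point is a local maximum.
h(-8/5, 1/5) = 2/5.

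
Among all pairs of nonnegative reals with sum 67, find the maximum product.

With x + y = 67, the product is P(x) = x(67 − x).
P'(x) = 67 − 2x = 0 gives x = 67/2; P'' = −2 < 0, so this is the maximum.
P = 67/2·67/2 = 4489/4.

4489/4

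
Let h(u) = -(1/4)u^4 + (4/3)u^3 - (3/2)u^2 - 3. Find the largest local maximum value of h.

-3/4

Critical points: h'(u) = -u^3 + 4u^2 - 3u vanishes at u = 0, 1, 3.
Since h''(u) = -3u^2 + 8u - 3, we get h''(0) = -3 < 0 ⇒ local maximum; h''(1) = 2 > 0 ⇒ local minimum; h''(3) = -6 < 0 ⇒ local maximum.
The largest local maximum is h(3) = -3/4.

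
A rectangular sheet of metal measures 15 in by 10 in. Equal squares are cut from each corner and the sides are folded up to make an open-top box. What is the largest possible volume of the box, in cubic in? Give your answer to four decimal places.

132.0382

With cut size x, the volume is V(x) = x(15 − 2x)(10 − 2x) for 0 < x < 5.
V'(x) = 12x^2 − 100x + 150. Setting V'(x) = 0 gives x ≈ 1.9619 (the root in (0, 5)).
V''(x) = 24x − 100 is negative there, so this is the maximum; V ≈ 132.0382.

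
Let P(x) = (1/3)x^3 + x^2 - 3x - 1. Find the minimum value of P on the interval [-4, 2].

-8/3

P'(x) = x^2 + 2x - 3, which vanishes at x = -3 and x = 1.
Compare values at every candidate in [-4, 2]: P(-4) = 17/3; P(-3) = 8; P(1) = -8/3; P(2) = -1/3.
The minimum over the interval is -8/3, attained at x = 1.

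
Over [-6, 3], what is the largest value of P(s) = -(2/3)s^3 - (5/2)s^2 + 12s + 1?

89/8

The derivative is -2s^2 - 5s + 12, which vanishes at s = -4 and s = 3/2.
Evaluating at the critical points and endpoints: P(-6) = -17,  P(-4) = -133/3,  P(3/2) = 89/8,  P(3) = -7/2.
Hence the absolute maximum is 89/8 at s = 3/2.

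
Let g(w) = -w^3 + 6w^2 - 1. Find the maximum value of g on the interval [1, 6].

g'(w) = -3w^2 + 12w, whose only zero in [1, 6] is w = 4.
Compare values at every candidate in [1, 6]: g(1) = 4; g(4) = 31; g(6) = -1.
So the maximum is g(4) = 31.

31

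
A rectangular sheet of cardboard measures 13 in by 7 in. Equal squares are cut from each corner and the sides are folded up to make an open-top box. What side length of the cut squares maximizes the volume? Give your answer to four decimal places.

With cut size x, the volume is V(x) = x(13 − 2x)(7 − 2x) for 0 < x < 3.5.
V'(x) = 12x^2 − 80x + 91. Setting V'(x) = 0 gives x ≈ 1.4551 (the root in (0, 3.5)).
V''(x) = 24x − 80 is negative there, so this is the maximum; V ≈ 60.0451.

1.4551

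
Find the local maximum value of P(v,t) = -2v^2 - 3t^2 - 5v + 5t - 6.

-19/24

∂P/∂v = -4v - 5 = 0 and ∂P/∂t = -6t + 5 = 0, so (v, t) = (-5/4, 5/6).
The Hessian has P_{vv} = -4, P_{tt} = -6, P_{vt} = 0, giving D = 24 > 0 with P_{vv} < 0, so the point is a local maximum.
P(-5/4, 5/6) = -19/24.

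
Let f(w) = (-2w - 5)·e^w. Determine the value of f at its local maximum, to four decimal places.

Differentiating with the product rule gives f'(w) = (-2w - 7)·e^w. Since e^w > 0, the only critical point is w = -7/2.
f''(-7/2) has the same sign as -2 < 0, so this is a local maximum.
f(-7/2) = (2)·e^(-7/2) ≈ 0.0604.

0.0604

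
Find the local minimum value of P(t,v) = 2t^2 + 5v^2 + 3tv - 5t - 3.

-218/31

∂P/∂t = 4t + 3v - 5 = 0 and ∂P/∂v = 3t + 10v = 0, so (t, v) = (50/31, -15/31).
The Hessian has P_{tt} = 4, P_{vv} = 10, P_{tv} = 3, giving D = 31 > 0 with P_{tt} > 0, so the point is a local minimum.
P(50/31, -15/31) = -218/31.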